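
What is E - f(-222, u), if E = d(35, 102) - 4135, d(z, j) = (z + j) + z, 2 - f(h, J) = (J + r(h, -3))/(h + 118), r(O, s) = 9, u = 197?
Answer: -206283/52 ≈ -3967.0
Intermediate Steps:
f(h, J) = 2 - (9 + J)/(118 + h) (f(h, J) = 2 - (J + 9)/(h + 118) = 2 - (9 + J)/(118 + h))
d(z, j) = j + 2*z (d(z, j) = (j + z) + z = j + 2*z)
E = -3963 (E = (102 + 2*35) - 4135 = (102 + 70) - 4135 = 172 - 4135 = -3963)
E - f(-222, u) = -3963 - (227 - 1*197 + 2*(-222))/(118 - 222) = -3963 - (227 - 197 - 444)/(-104) = -3963 - (-1)*(-414)/104 = -3963 - 1*207/52 = -3963 - 207/52 = -206283/52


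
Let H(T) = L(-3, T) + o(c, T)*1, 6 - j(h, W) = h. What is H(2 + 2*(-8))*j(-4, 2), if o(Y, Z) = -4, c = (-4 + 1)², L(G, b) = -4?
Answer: -80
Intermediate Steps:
c = 9 (c = (-3)² = 9)
j(h, W) = 6 - h
H(T) = -8 (H(T) = -4 - 4*1 = -4 - 4 = -8)
H(2 + 2*(-8))*j(-4, 2) = -8*(6 - 1*(-4)) = -8*(6 + 4) = -8*10 = -80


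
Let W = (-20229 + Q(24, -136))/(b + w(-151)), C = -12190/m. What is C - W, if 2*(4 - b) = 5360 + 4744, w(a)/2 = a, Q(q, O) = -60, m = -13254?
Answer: -101846953/35454450 ≈ -2.8726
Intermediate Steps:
w(a) = 2*a
b = -5048 (b = 4 - (5360 + 4744)/2 = 4 - ½*10104 = 4 - 5052 = -5048)
C = 6095/6627 (C = -12190/(-13254) = -12190*(-1/13254) = 6095/6627 ≈ 0.91972)
W = 20289/5350 (W = (-20229 - 60)/(-5048 + 2*(-151)) = -20289/(-5048 - 302) = -20289/(-5350) = -20289*(-1/5350) = 20289/5350 ≈ 3.7923)
C - W = 6095/6627 - 1*20289/5350 = 6095/6627 - 20289/5350 = -101846953/35454450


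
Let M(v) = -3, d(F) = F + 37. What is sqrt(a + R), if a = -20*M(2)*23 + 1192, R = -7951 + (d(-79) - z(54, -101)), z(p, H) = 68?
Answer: I*sqrt(5489) ≈ 74.088*I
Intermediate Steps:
d(F) = 37 + F
R = -8061 (R = -7951 + ((37 - 79) - 1*68) = -7951 + (-42 - 68) = -7951 - 110 = -8061)
a = 2572 (a = -20*(-3)*23 + 1192 = 60*23 + 1192 = 1380 + 1192 = 2572)
sqrt(a + R) = sqrt(2572 - 8061) = sqrt(-5489) = I*sqrt(5489)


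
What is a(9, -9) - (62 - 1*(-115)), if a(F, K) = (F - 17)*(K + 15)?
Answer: -225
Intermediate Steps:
a(F, K) = (-17 + F)*(15 + K)
a(9, -9) - (62 - 1*(-115)) = (-255 - 17*(-9) + 15*9 + 9*(-9)) - (62 - 1*(-115)) = (-255 + 153 + 135 - 81) - (62 + 115) = -48 - 1*177 = -48 - 177 = -225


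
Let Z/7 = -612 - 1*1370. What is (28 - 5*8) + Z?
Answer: -13886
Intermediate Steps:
Z = -13874 (Z = 7*(-612 - 1*1370) = 7*(-612 - 1370) = 7*(-1982) = -13874)
(28 - 5*8) + Z = (28 - 5*8) - 13874 = (28 - 40) - 13874 = -12 - 13874 = -13886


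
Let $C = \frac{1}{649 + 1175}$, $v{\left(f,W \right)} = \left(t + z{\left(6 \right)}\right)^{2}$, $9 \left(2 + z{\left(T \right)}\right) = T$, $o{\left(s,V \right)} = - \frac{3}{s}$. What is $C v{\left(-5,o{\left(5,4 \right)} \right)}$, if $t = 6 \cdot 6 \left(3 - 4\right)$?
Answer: $\frac{392}{513} \approx 0.76413$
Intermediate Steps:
$z{\left(T \right)} = -2 + \frac{T}{9}$
$t = -36$ ($t = 36 \left(-1\right) = -36$)
$v{\left(f,W \right)} = \frac{12544}{9}$ ($v{\left(f,W \right)} = \left(-36 + \left(-2 + \frac{1}{9} \cdot 6\right)\right)^{2} = \left(-36 + \left(-2 + \frac{2}{3}\right)\right)^{2} = \left(-36 - \frac{4}{3}\right)^{2} = \left(- \frac{112}{3}\right)^{2} = \frac{12544}{9}$)
$C = \frac{1}{1824} \approx 0.00054825$
$C v{\left(-5,o{\left(5,4 \right)} \right)} = \frac{1}{1824} \cdot \frac{12544}{9} = \frac{392}{513}$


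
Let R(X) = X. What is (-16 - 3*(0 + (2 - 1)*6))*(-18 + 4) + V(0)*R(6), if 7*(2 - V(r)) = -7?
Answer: 494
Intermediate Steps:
V(r) = 3 (V(r) = 2 - ⅐*(-7) = 2 + 1 = 3)
(-16 - 3*(0 + (2 - 1)*6))*(-18 + 4) + V(0)*R(6) = (-16 - 3*(0 + (2 - 1)*6))*(-18 + 4) + 3*6 = (-16 - 3*(0 + 1*6))*(-14) + 18 = (-16 - 3*(0 + 6))*(-14) + 18 = (-16 - 3*6)*(-14) + 18 = (-16 - 18)*(-14) + 18 = -34*(-14) + 18 = 476 + 18 = 494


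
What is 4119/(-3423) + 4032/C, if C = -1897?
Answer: -1029299/309211 ≈ -3.3288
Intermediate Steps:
4119/(-3423) + 4032/C = 4119/(-3423) + 4032/(-1897) = 4119*(-1/3423) + 4032*(-1/1897) = -1373/1141 - 576/271 = -1029299/309211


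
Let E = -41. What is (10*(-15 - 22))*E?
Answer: 15170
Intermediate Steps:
(10*(-15 - 22))*E = (10*(-15 - 22))*(-41) = (10*(-37))*(-41) = -370*(-41) = 15170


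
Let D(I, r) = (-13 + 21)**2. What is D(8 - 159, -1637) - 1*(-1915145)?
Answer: 1915209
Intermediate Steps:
D(I, r) = 64 (D(I, r) = 8**2 = 64)
D(8 - 159, -1637) - 1*(-1915145) = 64 - 1*(-1915145) = 64 + 1915145 = 1915209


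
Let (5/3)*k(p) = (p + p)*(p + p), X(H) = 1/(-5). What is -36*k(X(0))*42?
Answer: -18144/125 ≈ -145.15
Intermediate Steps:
X(H) = -⅕
k(p) = 12*p²/5 (k(p) = 3*((p + p)*(p + p))/5 = 3*((2*p)*(2*p))/5 = 3*(4*p²)/5 = 12*p²/5)
-36*k(X(0))*42 = -432*(-⅕)²/5*42 = -432/(5*25)*42 = -36*12/125*42 = -432/125*42 = -18144/125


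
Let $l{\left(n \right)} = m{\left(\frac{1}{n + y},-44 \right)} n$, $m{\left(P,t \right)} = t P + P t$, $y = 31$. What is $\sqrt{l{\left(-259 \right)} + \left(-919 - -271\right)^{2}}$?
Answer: $\frac{\sqrt{1363943310}}{57} \approx 647.92$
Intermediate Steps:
$m{\left(P,t \right)} = 2 P t$ ($m{\left(P,t \right)} = P t + P t = 2 P t$)
$l{\left(n \right)} = - \frac{88 n}{31 + n}$ ($l{\left(n \right)} = 2 \frac{1}{n + 31} \left(-44\right) n = 2 \frac{1}{31 + n} \left(-44\right) n = - \frac{88}{31 + n} n = - \frac{88 n}{31 + n}$)
$\sqrt{l{\left(-259 \right)} + \left(-919 - -271\right)^{2}} = \sqrt{\left(-88\right) \left(-259\right) \frac{1}{31 - 259} + \left(-919 - -271\right)^{2}} = \sqrt{\left(-88\right) \left(-259\right) \frac{1}{-228} + \left(-919 + 271\right)^{2}} = \sqrt{\left(-88\right) \left(-259\right) \left(- \frac{1}{228}\right) + \left(-648\right)^{2}} = \sqrt{- \frac{5698}{57} + 419904} = \sqrt{\frac{23928830}{57}} = \frac{\sqrt{1363943310}}{57}$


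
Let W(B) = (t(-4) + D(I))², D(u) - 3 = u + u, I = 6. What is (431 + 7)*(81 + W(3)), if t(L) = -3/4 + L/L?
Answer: 1098723/8 ≈ 1.3734e+5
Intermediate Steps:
t(L) = ¼ (t(L) = -3*¼ + 1 = -¾ + 1 = ¼)
D(u) = 3 + 2*u (D(u) = 3 + (u + u) = 3 + 2*u)
W(B) = 3721/16 (W(B) = (¼ + (3 + 2*6))² = (¼ + (3 + 12))² = (¼ + 15)² = (61/4)² = 3721/16)
(431 + 7)*(81 + W(3)) = (431 + 7)*(81 + 3721/16) = 438*(5017/16) = 1098723/8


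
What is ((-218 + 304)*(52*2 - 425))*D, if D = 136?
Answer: -3754416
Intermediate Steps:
((-218 + 304)*(52*2 - 425))*D = ((-218 + 304)*(52*2 - 425))*136 = (86*(104 - 425))*136 = (86*(-321))*136 = -27606*136 = -3754416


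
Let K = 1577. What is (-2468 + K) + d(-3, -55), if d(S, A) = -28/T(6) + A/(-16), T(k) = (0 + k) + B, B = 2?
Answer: -14257/16 ≈ -891.06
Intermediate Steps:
T(k) = 2 + k (T(k) = (0 + k) + 2 = k + 2 = 2 + k)
d(S, A) = -7/2 - A/16 (d(S, A) = -28/(2 + 6) + A/(-16) = -28/8 + A*(-1/16) = -28*⅛ - A/16 = -7/2 - A/16)
(-2468 + K) + d(-3, -55) = (-2468 + 1577) + (-7/2 - 1/16*(-55)) = -891 + (-7/2 + 55/16) = -891 - 1/16 = -14257/16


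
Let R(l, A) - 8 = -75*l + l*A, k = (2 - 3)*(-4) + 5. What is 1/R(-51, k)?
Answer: 1/3374 ≈ 0.00029638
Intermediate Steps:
k = 9 (k = -1*(-4) + 5 = 4 + 5 = 9)
R(l, A) = 8 - 75*l + A*l (R(l, A) = 8 + (-75*l + l*A) = 8 + (-75*l + A*l) = 8 - 75*l + A*l)
1/R(-51, k) = 1/(8 - 75*(-51) + 9*(-51)) = 1/(8 + 3825 - 459) = 1/3374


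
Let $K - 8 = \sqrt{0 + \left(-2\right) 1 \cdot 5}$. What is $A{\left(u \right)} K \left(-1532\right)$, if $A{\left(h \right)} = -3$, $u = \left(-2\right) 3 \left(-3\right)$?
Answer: $36768 + 4596 i \sqrt{10} \approx 36768.0 + 14534.0 i$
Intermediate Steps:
$u = 18$ ($u = \left(-6\right) \left(-3\right) = 18$)
$K = 8 + i \sqrt{10}$ ($K = 8 + \sqrt{0 + \left(-2\right) 1 \cdot 5} = 8 + \sqrt{0 - 10} = 8 + \sqrt{-10} = 8 + i \sqrt{10} \approx 8.0 + 3.1623 i$)
$A{\left(u \right)} K \left(-1532\right) = - 3 \left(8 + i \sqrt{10}\right) \left(-1532\right) = \left(-24 - 3 i \sqrt{10}\right) \left(-1532\right) = 36768 + 4596 i \sqrt{10}$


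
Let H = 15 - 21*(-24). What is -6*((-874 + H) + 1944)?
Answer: -9534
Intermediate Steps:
H = 519 (H = 15 + 504 = 519)
-6*((-874 + H) + 1944) = -6*((-874 + 519) + 1944) = -6*(-355 + 1944) = -6*1589 = -9534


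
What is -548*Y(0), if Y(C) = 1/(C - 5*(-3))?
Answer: -548/15 ≈ -36.533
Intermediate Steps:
Y(C) = 1/(15 + C) (Y(C) = 1/(C + 15) = 1/(15 + C))
-548*Y(0) = -548/(15 + 0) = -548/15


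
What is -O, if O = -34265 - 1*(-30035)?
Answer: 4230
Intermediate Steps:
O = -4230 (O = -34265 + 30035 = -4230)
-O = -1*(-4230) = 4230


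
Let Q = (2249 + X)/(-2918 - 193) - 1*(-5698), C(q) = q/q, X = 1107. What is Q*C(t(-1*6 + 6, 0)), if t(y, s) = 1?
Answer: 17723122/3111 ≈ 5696.9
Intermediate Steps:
C(q) = 1
Q = 17723122/3111 (Q = (2249 + 1107)/(-2918 - 193) - 1*(-5698) = 3356/(-3111) + 5698 = 3356*(-1/3111) + 5698 = -3356/3111 + 5698 = 17723122/3111 ≈ 5696.9)
Q*C(t(-1*6 + 6, 0)) = (17723122/3111)*1 = 17723122/3111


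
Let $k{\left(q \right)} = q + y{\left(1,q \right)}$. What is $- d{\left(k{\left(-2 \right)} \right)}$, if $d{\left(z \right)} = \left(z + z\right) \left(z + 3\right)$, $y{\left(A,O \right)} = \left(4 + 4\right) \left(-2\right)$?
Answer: $-540$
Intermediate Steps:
$y{\left(A,O \right)} = -16$ ($y{\left(A,O \right)} = 8 \left(-2\right) = -16$)
$k{\left(q \right)} = -16 + q$ ($k{\left(q \right)} = q - 16 = -16 + q$)
$d{\left(z \right)} = 2 z \left(3 + z\right)$
$- d{\left(k{\left(-2 \right)} \right)} = - 2 \left(-16 - 2\right) \left(3 - 18\right) = - 2 \left(-18\right) \left(3 - 18\right) = - 2 \left(-18\right) \left(-15\right) = \left(-1\right) 540 = -540$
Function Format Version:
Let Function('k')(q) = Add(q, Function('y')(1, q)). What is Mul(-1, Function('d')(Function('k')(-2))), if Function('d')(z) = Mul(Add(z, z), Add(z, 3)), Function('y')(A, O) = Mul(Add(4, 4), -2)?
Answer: -540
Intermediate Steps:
Function('y')(A, O) = -16 (Function('y')(A, O) = Mul(8, -2) = -16)
Function('k')(q) = Add(-16, q) (Function('k')(q) = Add(q, -16) = Add(-16, q))
Function('d')(z) = Mul(2, z, Add(3, z)) (Function('d')(z) = Mul(Mul(2, z), Add(3, z)) = Mul(2, z, Add(3, z)))
Mul(-1, Function('d')(Function('k')(-2))) = Mul(-1, Mul(2, Add(-16, -2), Add(3, Add(-16, -2)))) = Mul(-1, Mul(2, -18, Add(3, -18))) = Mul(-1, Mul(2, -18, -15)) = Mul(-1, 540) = -540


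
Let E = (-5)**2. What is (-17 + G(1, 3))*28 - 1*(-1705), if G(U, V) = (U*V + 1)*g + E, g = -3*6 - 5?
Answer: -647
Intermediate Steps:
E = 25
g = -23 (g = -18 - 5 = -23)
G(U, V) = 2 - 23*U*V (G(U, V) = (U*V + 1)*(-23) + 25 = (1 + U*V)*(-23) + 25 = (-23 - 23*U*V) + 25 = 2 - 23*U*V)
(-17 + G(1, 3))*28 - 1*(-1705) = (-17 + (2 - 23*1*3))*28 - 1*(-1705) = (-17 + (2 - 69))*28 + 1705 = (-17 - 67)*28 + 1705 = -84*28 + 1705 = -2352 + 1705 = -647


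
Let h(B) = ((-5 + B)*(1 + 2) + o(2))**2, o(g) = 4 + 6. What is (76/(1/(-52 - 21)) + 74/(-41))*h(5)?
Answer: -22754200/41 ≈ -5.5498e+5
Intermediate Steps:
o(g) = 10
h(B) = (-5 + 3*B)**2 (h(B) = ((-5 + B)*(1 + 2) + 10)**2 = ((-5 + B)*3 + 10)**2 = ((-15 + 3*B) + 10)**2 = (-5 + 3*B)**2)
(76/(1/(-52 - 21)) + 74/(-41))*h(5) = (76/(1/(-52 - 21)) + 74/(-41))*(-5 + 3*5)**2 = (76/(1/(-73)) + 74*(-1/41))*(-5 + 15)**2 = (76/(-1/73) - 74/41)*10**2 = (76*(-73) - 74/41)*100 = (-5548 - 74/41)*100 = -227542/41*100 = -22754200/41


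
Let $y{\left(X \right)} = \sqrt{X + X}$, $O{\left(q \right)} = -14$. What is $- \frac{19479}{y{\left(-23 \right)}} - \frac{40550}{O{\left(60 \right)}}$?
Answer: $\frac{20275}{7} + \frac{19479 i \sqrt{46}}{46} \approx 2896.4 + 2872.0 i$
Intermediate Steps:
$y{\left(X \right)} = \sqrt{2} \sqrt{X}$ ($y{\left(X \right)} = \sqrt{2 X} = \sqrt{2} \sqrt{X}$)
$- \frac{19479}{y{\left(-23 \right)}} - \frac{40550}{O{\left(60 \right)}} = - \frac{19479}{\sqrt{2} \sqrt{-23}} - \frac{40550}{-14} = - \frac{19479}{\sqrt{2} i \sqrt{23}} - - \frac{20275}{7} = - \frac{19479}{i \sqrt{46}} + \frac{20275}{7} = - 19479 \left(- \frac{i \sqrt{46}}{46}\right) + \frac{20275}{7} = \frac{19479 i \sqrt{46}}{46} + \frac{20275}{7} = \frac{20275}{7} + \frac{19479 i \sqrt{46}}{46}$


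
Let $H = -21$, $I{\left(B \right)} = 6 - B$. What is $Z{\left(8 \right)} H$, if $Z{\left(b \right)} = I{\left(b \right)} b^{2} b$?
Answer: $21504$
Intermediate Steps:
$Z{\left(b \right)} = b^{3} \left(6 - b\right)$ ($Z{\left(b \right)} = \left(6 - b\right) b^{2} b = b^{2} \left(6 - b\right) b = b^{3} \left(6 - b\right)$)
$Z{\left(8 \right)} H = 8^{3} \left(6 - 8\right) \left(-21\right) = 512 \left(6 - 8\right) \left(-21\right) = 512 \left(-2\right) \left(-21\right) = \left(-1024\right) \left(-21\right) = 21504$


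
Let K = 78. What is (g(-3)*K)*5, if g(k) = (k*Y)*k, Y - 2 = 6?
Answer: 28080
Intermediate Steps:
Y = 8 (Y = 2 + 6 = 8)
g(k) = 8*k² (g(k) = (k*8)*k = (8*k)*k = 8*k²)
(g(-3)*K)*5 = ((8*(-3)²)*78)*5 = ((8*9)*78)*5 = (72*78)*5 = 5616*5 = 28080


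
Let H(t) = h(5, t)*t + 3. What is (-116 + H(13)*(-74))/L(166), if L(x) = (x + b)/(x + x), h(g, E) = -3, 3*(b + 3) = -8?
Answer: 195216/37 ≈ 5276.1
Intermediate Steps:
b = -17/3 (b = -3 + (⅓)*(-8) = -3 - 8/3 = -17/3 ≈ -5.6667)
H(t) = 3 - 3*t (H(t) = -3*t + 3 = 3 - 3*t)
L(x) = (-17/3 + x)/(2*x) (L(x) = (x - 17/3)/(x + x) = (-17/3 + x)/((2*x)) = (-17/3 + x)*(1/(2*x)) = (-17/3 + x)/(2*x))
(-116 + H(13)*(-74))/L(166) = (-116 + (3 - 3*13)*(-74))/(((⅙)*(-17 + 3*166)/166)) = (-116 + (3 - 39)*(-74))/(((⅙)*(1/166)*(-17 + 498))) = (-116 - 36*(-74))/(((⅙)*(1/166)*481)) = (-116 + 2664)/(481/996) = 2548*(996/481) = 195216/37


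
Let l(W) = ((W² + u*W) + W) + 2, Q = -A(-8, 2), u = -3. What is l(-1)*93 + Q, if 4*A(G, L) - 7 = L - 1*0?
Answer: 1851/4 ≈ 462.75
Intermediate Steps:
A(G, L) = 7/4 + L/4 (A(G, L) = 7/4 + (L - 1*0)/4 = 7/4 + (L + 0)/4 = 7/4 + L/4)
Q = -9/4 (Q = -(7/4 + (¼)*2) = -(7/4 + ½) = -1*9/4 = -9/4 ≈ -2.2500)
l(W) = 2 + W² - 2*W (l(W) = ((W² - 3*W) + W) + 2 = (W² - 2*W) + 2 = 2 + W² - 2*W)
l(-1)*93 + Q = (2 + (-1)² - 2*(-1))*93 - 9/4 = (2 + 1 + 2)*93 - 9/4 = 5*93 - 9/4 = 465 - 9/4 = 1851/4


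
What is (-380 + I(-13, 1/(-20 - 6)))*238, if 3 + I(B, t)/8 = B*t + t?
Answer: -1238552/13 ≈ -95273.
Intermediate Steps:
I(B, t) = -24 + 8*t + 8*B*t (I(B, t) = -24 + 8*(B*t + t) = -24 + 8*(t + B*t) = -24 + (8*t + 8*B*t) = -24 + 8*t + 8*B*t)
(-380 + I(-13, 1/(-20 - 6)))*238 = (-380 + (-24 + 8/(-20 - 6) + 8*(-13)/(-20 - 6)))*238 = (-380 + (-24 + 8/(-26) + 8*(-13)/(-26)))*238 = (-380 + (-24 + 8*(-1/26) + 8*(-13)*(-1/26)))*238 = (-380 + (-24 - 4/13 + 4))*238 = (-380 - 264/13)*238 = -5204/13*238 = -1238552/13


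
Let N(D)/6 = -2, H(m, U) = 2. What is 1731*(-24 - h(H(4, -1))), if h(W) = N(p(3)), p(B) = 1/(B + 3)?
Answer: -20772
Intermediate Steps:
p(B) = 1/(3 + B)
N(D) = -12 (N(D) = 6*(-2) = -12)
h(W) = -12
1731*(-24 - h(H(4, -1))) = 1731*(-24 - 1*(-12)) = 1731*(-24 + 12) = 1731*(-12) = -20772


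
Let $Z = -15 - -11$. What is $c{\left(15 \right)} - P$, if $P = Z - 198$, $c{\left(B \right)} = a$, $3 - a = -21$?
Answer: $226$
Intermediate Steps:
$a = 24$ ($a = 3 - -21 = 3 + 21 = 24$)
$c{\left(B \right)} = 24$
$Z = -4$ ($Z = -15 + 11 = -4$)
$P = -202$ ($P = -4 - 198 = -202$)
$c{\left(15 \right)} - P = 24 - -202 = 24 + 202 = 226$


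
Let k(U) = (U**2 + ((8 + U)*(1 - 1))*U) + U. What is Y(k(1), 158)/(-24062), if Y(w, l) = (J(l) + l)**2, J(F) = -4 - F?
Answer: -8/12031 ≈ -0.00066495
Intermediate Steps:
k(U) = U + U**2 (k(U) = (U**2 + ((8 + U)*0)*U) + U = (U**2 + 0*U) + U = (U**2 + 0) + U = U**2 + U = U + U**2)
Y(w, l) = 16 (Y(w, l) = ((-4 - l) + l)**2 = (-4)**2 = 16)
Y(k(1), 158)/(-24062) = 16/(-24062) = 16*(-1/24062) = -8/12031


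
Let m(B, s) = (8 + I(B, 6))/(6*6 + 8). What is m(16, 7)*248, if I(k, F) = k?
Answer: 1488/11 ≈ 135.27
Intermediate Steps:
m(B, s) = 2/11 + B/44 (m(B, s) = (8 + B)/(6*6 + 8) = (8 + B)/(36 + 8) = (8 + B)/44 = (8 + B)*(1/44) = 2/11 + B/44)
m(16, 7)*248 = (2/11 + (1/44)*16)*248 = (2/11 + 4/11)*248 = (6/11)*248 = 1488/11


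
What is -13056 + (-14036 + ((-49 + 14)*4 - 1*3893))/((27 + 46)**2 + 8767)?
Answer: -184055445/14096 ≈ -13057.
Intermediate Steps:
-13056 + (-14036 + ((-49 + 14)*4 - 1*3893))/((27 + 46)**2 + 8767) = -13056 + (-14036 + (-35*4 - 3893))/(73**2 + 8767) = -13056 + (-14036 + (-140 - 3893))/(5329 + 8767) = -13056 + (-14036 - 4033)/14096 = -13056 - 18069*1/14096 = -13056 - 18069/14096 = -184055445/14096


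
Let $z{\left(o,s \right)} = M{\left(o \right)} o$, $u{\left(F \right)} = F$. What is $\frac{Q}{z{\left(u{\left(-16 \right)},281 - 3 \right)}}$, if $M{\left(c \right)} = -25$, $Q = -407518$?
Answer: $- \frac{203759}{200} \approx -1018.8$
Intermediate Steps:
$z{\left(o,s \right)} = - 25 o$
$\frac{Q}{z{\left(u{\left(-16 \right)},281 - 3 \right)}} = - \frac{407518}{\left(-25\right) \left(-16\right)} = - \frac{407518}{400} = \left(-407518\right) \frac{1}{400} = - \frac{203759}{200}$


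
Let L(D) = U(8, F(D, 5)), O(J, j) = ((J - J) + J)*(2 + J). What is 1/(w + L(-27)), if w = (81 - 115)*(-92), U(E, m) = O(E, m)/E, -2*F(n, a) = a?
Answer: 1/3138 ≈ 0.00031867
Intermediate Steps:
O(J, j) = J*(2 + J) (O(J, j) = (0 + J)*(2 + J) = J*(2 + J))
F(n, a) = -a/2
U(E, m) = 2 + E (U(E, m) = (E*(2 + E))/E = 2 + E)
L(D) = 10 (L(D) = 2 + 8 = 10)
w = 3128 (w = -34*(-92) = 3128)
1/(w + L(-27)) = 1/(3128 + 10) = 1/3138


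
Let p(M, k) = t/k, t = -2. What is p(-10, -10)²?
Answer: 1/25 ≈ 0.040000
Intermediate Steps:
p(M, k) = -2/k
p(-10, -10)² = (-2/(-10))² = (-2*(-⅒))² = (⅕)² = 1/25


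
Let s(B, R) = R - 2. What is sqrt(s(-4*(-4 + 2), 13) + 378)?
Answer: sqrt(389) ≈ 19.723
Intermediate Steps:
s(B, R) = -2 + R
sqrt(s(-4*(-4 + 2), 13) + 378) = sqrt((-2 + 13) + 378) = sqrt(11 + 378) = sqrt(389)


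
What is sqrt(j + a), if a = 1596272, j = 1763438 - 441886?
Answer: 8*sqrt(45591) ≈ 1708.2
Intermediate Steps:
j = 1321552
sqrt(j + a) = sqrt(1321552 + 1596272) = sqrt(2917824) = 8*sqrt(45591)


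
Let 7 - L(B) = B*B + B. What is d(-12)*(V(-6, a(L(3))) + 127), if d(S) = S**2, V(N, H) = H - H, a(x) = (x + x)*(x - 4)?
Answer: 18288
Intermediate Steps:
L(B) = 7 - B - B**2 (L(B) = 7 - (B*B + B) = 7 - (B**2 + B) = 7 - (B + B**2) = 7 + (-B - B**2) = 7 - B - B**2)
a(x) = 2*x*(-4 + x) (a(x) = (2*x)*(-4 + x) = 2*x*(-4 + x))
V(N, H) = 0
d(-12)*(V(-6, a(L(3))) + 127) = (-12)**2*(0 + 127) = 144*127 = 18288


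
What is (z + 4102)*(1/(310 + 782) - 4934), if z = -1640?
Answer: -6632538137/546 ≈ -1.2148e+7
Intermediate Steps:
(z + 4102)*(1/(310 + 782) - 4934) = (-1640 + 4102)*(1/(310 + 782) - 4934) = 2462*(1/1092 - 4934) = 2462*(-5387927/1092) = -6632538137/546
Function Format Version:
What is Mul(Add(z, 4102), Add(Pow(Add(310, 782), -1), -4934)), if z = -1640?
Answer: Rational(-6632538137, 546) ≈ -1.2148e+7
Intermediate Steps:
Mul(Add(z, 4102), Add(Pow(Add(310, 782), -1), -4934)) = Mul(Add(-1640, 4102), Add(Pow(Add(310, 782), -1), -4934)) = Mul(2462, Add(Pow(1092, -1), -4934)) = Mul(2462, Add(Rational(1, 1092), -4934)) = Mul(2462, Rational(-5387927, 1092)) = Rational(-6632538137, 546)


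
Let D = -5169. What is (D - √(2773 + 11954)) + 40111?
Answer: 34942 - √14727 ≈ 34821.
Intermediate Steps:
(D - √(2773 + 11954)) + 40111 = (-5169 - √(2773 + 11954)) + 40111 = (-5169 - √14727) + 40111 = 34942 - √14727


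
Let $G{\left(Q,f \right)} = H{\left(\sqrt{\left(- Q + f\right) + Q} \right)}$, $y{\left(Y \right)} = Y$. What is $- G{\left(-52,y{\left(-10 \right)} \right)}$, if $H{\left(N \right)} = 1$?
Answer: $-1$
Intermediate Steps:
$G{\left(Q,f \right)} = 1$
$- G{\left(-52,y{\left(-10 \right)} \right)} = \left(-1\right) 1 = -1$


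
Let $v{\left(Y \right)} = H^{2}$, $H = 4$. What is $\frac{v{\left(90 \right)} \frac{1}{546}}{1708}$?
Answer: $\frac{2}{116571} \approx 1.7157 \cdot 10^{-5}$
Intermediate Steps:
$v{\left(Y \right)} = 16$ ($v{\left(Y \right)} = 4^{2} = 16$)
$\frac{v{\left(90 \right)} \frac{1}{546}}{1708} = \frac{16 \cdot \frac{1}{546}}{1708} = 16 \cdot \frac{1}{546} \cdot \frac{1}{1708} = \frac{8}{273} \cdot \frac{1}{1708} = \frac{2}{116571}$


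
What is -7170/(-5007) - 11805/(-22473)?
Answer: 24471005/12502479 ≈ 1.9573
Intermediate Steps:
-7170/(-5007) - 11805/(-22473) = -7170*(-1/5007) - 11805*(-1/22473) = 2390/1669 + 3935/7491 = 24471005/12502479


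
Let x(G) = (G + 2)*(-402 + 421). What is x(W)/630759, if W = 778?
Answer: 4940/210253 ≈ 0.023495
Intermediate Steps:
x(G) = 38 + 19*G (x(G) = (2 + G)*19 = 38 + 19*G)
x(W)/630759 = (38 + 19*778)/630759 = (38 + 14782)*(1/630759) = 14820*(1/630759) = 4940/210253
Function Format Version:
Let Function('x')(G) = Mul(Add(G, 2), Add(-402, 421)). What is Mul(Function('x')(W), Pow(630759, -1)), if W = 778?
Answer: Rational(4940, 210253) ≈ 0.023495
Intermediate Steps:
Function('x')(G) = Add(38, Mul(19, G)) (Function('x')(G) = Mul(Add(2, G), 19) = Add(38, Mul(19, G)))
Mul(Function('x')(W), Pow(630759, -1)) = Mul(Add(38, Mul(19, 778)), Pow(630759, -1)) = Mul(Add(38, 14782), Rational(1, 630759)) = Mul(14820, Rational(1, 630759)) = Rational(4940, 210253)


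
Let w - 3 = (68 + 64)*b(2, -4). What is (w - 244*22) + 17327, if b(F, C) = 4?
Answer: 12490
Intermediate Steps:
w = 531 (w = 3 + (68 + 64)*4 = 3 + 132*4 = 3 + 528 = 531)
(w - 244*22) + 17327 = (531 - 244*22) + 17327 = (531 - 5368) + 17327 = -4837 + 17327 = 12490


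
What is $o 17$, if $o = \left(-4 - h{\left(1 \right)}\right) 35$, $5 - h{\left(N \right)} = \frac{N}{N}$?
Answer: $-4760$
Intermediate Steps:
$h{\left(N \right)} = 4$ ($h{\left(N \right)} = 5 - \frac{N}{N} = 5 - 1 = 4$)
$o = -280$ ($o = \left(-4 - 4\right) 35 = \left(-8\right) 35 = -280$)
$o 17 = \left(-280\right) 17 = -4760$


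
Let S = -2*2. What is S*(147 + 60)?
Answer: -828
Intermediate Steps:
S = -4 (S = -2*2 = -4)
S*(147 + 60) = -4*(147 + 60) = -4*207 = -828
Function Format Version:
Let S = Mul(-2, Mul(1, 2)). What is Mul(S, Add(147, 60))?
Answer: -828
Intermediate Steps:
S = -4 (S = Mul(-2, 2) = -4)
Mul(S, Add(147, 60)) = Mul(-4, Add(147, 60)) = Mul(-4, 207) = -828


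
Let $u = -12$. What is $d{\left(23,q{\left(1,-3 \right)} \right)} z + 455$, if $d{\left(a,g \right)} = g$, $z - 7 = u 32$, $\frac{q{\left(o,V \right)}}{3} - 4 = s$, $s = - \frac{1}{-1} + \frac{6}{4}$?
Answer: $- \frac{13793}{2} \approx -6896.5$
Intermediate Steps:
$s = \frac{5}{2}$ ($s = \left(-1\right) \left(-1\right) + 6 \cdot \frac{1}{4} = 1 + \frac{3}{2} = \frac{5}{2} \approx 2.5$)
$q{\left(o,V \right)} = \frac{39}{2}$ ($q{\left(o,V \right)} = 12 + 3 \cdot \frac{5}{2} = 12 + \frac{15}{2} = \frac{39}{2}$)
$z = -377$ ($z = 7 - 384 = -377$)
$d{\left(23,q{\left(1,-3 \right)} \right)} z + 455 = \frac{39}{2} \left(-377\right) + 455 = - \frac{14703}{2} + 455 = - \frac{13793}{2}$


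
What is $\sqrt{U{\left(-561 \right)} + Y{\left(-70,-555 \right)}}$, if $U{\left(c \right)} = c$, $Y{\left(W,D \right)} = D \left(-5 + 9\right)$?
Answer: $3 i \sqrt{309} \approx 52.735 i$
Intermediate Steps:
$Y{\left(W,D \right)} = 4 D$ ($Y{\left(W,D \right)} = D 4 = 4 D$)
$\sqrt{U{\left(-561 \right)} + Y{\left(-70,-555 \right)}} = \sqrt{-561 + 4 \left(-555\right)} = \sqrt{-561 - 2220} = \sqrt{-2781} = 3 i \sqrt{309}$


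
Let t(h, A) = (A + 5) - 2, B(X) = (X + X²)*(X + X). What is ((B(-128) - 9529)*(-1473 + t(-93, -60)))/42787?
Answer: 6381729450/42787 ≈ 1.4915e+5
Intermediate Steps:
B(X) = 2*X*(X + X²) (B(X) = (X + X²)*(2*X) = 2*X*(X + X²))
t(h, A) = 3 + A (t(h, A) = (5 + A) - 2 = 3 + A)
((B(-128) - 9529)*(-1473 + t(-93, -60)))/42787 = ((2*(-128)²*(1 - 128) - 9529)*(-1473 + (3 - 60)))/42787 = ((2*16384*(-127) - 9529)*(-1473 - 57))*(1/42787) = ((-4161536 - 9529)*(-1530))*(1/42787) = -4171065*(-1530)*(1/42787) = 6381729450*(1/42787) = 6381729450/42787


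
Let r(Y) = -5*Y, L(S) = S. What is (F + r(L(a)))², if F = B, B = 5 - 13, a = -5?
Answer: 289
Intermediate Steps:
B = -8
F = -8
(F + r(L(a)))² = (-8 - 5*(-5))² = (-8 + 25)² = 17² = 289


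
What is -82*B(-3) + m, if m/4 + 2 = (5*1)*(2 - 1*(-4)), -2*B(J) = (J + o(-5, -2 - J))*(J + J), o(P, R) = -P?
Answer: -380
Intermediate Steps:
B(J) = -J*(5 + J) (B(J) = -(J - 1*(-5))*(J + J)/2 = -(J + 5)*2*J/2 = -(5 + J)*2*J/2 = -J*(5 + J))
m = 112 (m = -8 + 4*((5*1)*(2 - 1*(-4))) = -8 + 4*(5*(2 + 4)) = -8 + 4*(5*6) = -8 + 4*30 = -8 + 120 = 112)
-82*B(-3) + m = -(-82)*(-3)*(5 - 3) + 112 = -(-82)*(-3)*2 + 112 = -82*6 + 112 = -492 + 112 = -380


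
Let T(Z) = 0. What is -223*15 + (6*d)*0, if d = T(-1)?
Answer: -3345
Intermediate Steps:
d = 0
-223*15 + (6*d)*0 = -223*15 + (6*0)*0 = -3345 + 0*0 = -3345 + 0 = -3345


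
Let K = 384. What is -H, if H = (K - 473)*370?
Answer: 32930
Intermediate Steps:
H = -32930 (H = (384 - 473)*370 = -89*370 = -32930)
-H = -1*(-32930) = 32930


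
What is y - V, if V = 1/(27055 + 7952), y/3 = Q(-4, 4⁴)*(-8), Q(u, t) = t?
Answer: -215083009/35007 ≈ -6144.0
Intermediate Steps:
y = -6144 (y = 3*(4⁴*(-8)) = 3*(256*(-8)) = 3*(-2048) = -6144)
V = 1/35007 ≈ 2.8566e-5
y - V = -6144 - 1*1/35007 = -6144 - 1/35007 = -215083009/35007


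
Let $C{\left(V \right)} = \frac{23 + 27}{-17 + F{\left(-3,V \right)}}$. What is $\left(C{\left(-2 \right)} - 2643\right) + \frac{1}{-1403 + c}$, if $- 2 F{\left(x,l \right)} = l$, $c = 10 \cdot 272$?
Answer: $- \frac{27879565}{10536} \approx -2646.1$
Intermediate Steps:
$c = 2720$
$F{\left(x,l \right)} = - \frac{l}{2}$
$C{\left(V \right)} = \frac{50}{-17 - \frac{V}{2}}$ ($C{\left(V \right)} = \frac{23 + 27}{-17 - \frac{V}{2}} = \frac{50}{-17 - \frac{V}{2}}$)
$\left(C{\left(-2 \right)} - 2643\right) + \frac{1}{-1403 + c} = \left(- \frac{100}{34 - 2} - 2643\right) + \frac{1}{-1403 + 2720} = \left(- \frac{100}{32} - 2643\right) + \frac{1}{1317} = \left(\left(-100\right) \frac{1}{32} - 2643\right) + \frac{1}{1317} = \left(- \frac{25}{8} - 2643\right) + \frac{1}{1317} = - \frac{21169}{8} + \frac{1}{1317} = - \frac{27879565}{10536}$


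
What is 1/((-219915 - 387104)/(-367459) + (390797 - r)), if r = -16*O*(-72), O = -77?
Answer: 367459/176197564978 ≈ 2.0855e-6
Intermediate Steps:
r = -88704 (r = -16*(-77)*(-72) = 1232*(-72) = -88704)
1/((-219915 - 387104)/(-367459) + (390797 - r)) = 1/((-219915 - 387104)/(-367459) + (390797 - 1*(-88704))) = 1/(-607019*(-1/367459) + (390797 + 88704)) = 1/(607019/367459 + 479501) = 1/(176197564978/367459) = 367459/176197564978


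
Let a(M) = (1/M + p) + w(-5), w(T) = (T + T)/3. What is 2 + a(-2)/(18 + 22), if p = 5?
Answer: 487/240 ≈ 2.0292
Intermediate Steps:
w(T) = 2*T/3 (w(T) = (2*T)/3 = 2*T/3)
a(M) = 5/3 + 1/M (a(M) = (1/M + 5) + (⅔)*(-5) = (1/M + 5) - 10/3 = (5 + 1/M) - 10/3 = 5/3 + 1/M)
2 + a(-2)/(18 + 22) = 2 + (5/3 + 1/(-2))/(18 + 22) = 2 + (5/3 - ½)/40 = 2 + (7/6)*(1/40) = 2 + 7/240 = 487/240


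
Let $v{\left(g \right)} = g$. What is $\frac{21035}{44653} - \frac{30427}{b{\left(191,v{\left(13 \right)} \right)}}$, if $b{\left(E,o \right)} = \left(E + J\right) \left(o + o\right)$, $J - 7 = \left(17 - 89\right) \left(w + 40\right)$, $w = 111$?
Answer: $\frac{1028053453}{1770325596} \approx 0.58071$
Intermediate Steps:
$J = -10865$ ($J = 7 + \left(17 - 89\right) \left(111 + 40\right) = 7 - 10872 = -10865$)
$b{\left(E,o \right)} = 2 o \left(-10865 + E\right)$ ($b{\left(E,o \right)} = \left(E - 10865\right) \left(o + o\right) = \left(-10865 + E\right) 2 o = 2 o \left(-10865 + E\right)$)
$\frac{21035}{44653} - \frac{30427}{b{\left(191,v{\left(13 \right)} \right)}} = \frac{21035}{44653} - \frac{30427}{2 \cdot 13 \left(-10865 + 191\right)} = 21035 \cdot \frac{1}{44653} - \frac{30427}{2 \cdot 13 \left(-10674\right)} = \frac{3005}{6379} - \frac{30427}{-277524} = \frac{3005}{6379} - - \frac{30427}{277524} = \frac{3005}{6379} + \frac{30427}{277524} = \frac{1028053453}{1770325596}$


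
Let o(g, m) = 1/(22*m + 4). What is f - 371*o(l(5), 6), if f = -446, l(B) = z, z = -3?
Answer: -61027/136 ≈ -448.73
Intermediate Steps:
l(B) = -3
o(g, m) = 1/(4 + 22*m)
f - 371*o(l(5), 6) = -446 - 371/(2*(2 + 11*6)) = -446 - 371/(2*(2 + 66)) = -446 - 371/(2*68) = -446 - 371*1/136 = -446 - 371/136 = -61027/136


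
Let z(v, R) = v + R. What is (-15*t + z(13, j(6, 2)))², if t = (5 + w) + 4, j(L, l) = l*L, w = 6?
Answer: 40000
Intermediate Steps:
j(L, l) = L*l
t = 15 (t = (5 + 6) + 4 = 11 + 4 = 15)
z(v, R) = R + v
(-15*t + z(13, j(6, 2)))² = (-15*15 + (6*2 + 13))² = (-225 + (12 + 13))² = (-225 + 25)² = (-200)² = 40000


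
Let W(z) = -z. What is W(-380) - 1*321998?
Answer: -321618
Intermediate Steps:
W(-380) - 1*321998 = -1*(-380) - 1*321998 = 380 - 321998 = -321618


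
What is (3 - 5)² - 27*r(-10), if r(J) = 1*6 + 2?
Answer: -212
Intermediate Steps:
r(J) = 8 (r(J) = 6 + 2 = 8)
(3 - 5)² - 27*r(-10) = (3 - 5)² - 27*8 = (-2)² - 216 = 4 - 216 = -212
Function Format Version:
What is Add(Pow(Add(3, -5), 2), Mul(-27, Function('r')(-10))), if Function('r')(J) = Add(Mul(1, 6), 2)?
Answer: -212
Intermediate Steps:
Function('r')(J) = 8 (Function('r')(J) = Add(6, 2) = 8)
Add(Pow(Add(3, -5), 2), Mul(-27, Function('r')(-10))) = Add(Pow(Add(3, -5), 2), Mul(-27, 8)) = Add(Pow(-2, 2), -216) = Add(4, -216) = -212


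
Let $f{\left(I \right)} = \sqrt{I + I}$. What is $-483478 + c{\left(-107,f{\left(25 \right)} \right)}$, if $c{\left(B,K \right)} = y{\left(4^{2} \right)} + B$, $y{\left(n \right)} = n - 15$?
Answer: $-483584$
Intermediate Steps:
$y{\left(n \right)} = -15 + n$
$f{\left(I \right)} = \sqrt{2} \sqrt{I}$ ($f{\left(I \right)} = \sqrt{2 I} = \sqrt{2} \sqrt{I}$)
$c{\left(B,K \right)} = 1 + B$ ($c{\left(B,K \right)} = \left(-15 + 4^{2}\right) + B = \left(-15 + 16\right) + B = 1 + B$)
$-483478 + c{\left(-107,f{\left(25 \right)} \right)} = -483478 + \left(1 - 107\right) = -483478 - 106 = -483584$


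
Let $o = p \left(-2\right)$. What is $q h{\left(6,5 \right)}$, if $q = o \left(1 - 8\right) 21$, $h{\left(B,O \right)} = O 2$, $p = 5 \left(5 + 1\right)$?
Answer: $88200$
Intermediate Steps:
$p = 30$ ($p = 5 \cdot 6 = 30$)
$o = -60$ ($o = 30 \left(-2\right) = -60$)
$h{\left(B,O \right)} = 2 O$
$q = 8820$ ($q = - 60 \left(1 - 8\right) 21 = \left(-60\right) \left(-7\right) 21 = 420 \cdot 21 = 8820$)
$q h{\left(6,5 \right)} = 8820 \cdot 2 \cdot 5 = 8820 \cdot 10 = 88200$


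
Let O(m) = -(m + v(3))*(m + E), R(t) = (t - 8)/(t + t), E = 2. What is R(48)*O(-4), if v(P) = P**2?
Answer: 25/6 ≈ 4.1667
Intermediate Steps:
R(t) = (-8 + t)/(2*t) (R(t) = (-8 + t)/((2*t)) = (-8 + t)*(1/(2*t)) = (-8 + t)/(2*t))
O(m) = -(2 + m)*(9 + m) (O(m) = -(m + 3**2)*(m + 2) = -(m + 9)*(2 + m) = -(9 + m)*(2 + m) = -(2 + m)*(9 + m))
R(48)*O(-4) = ((1/2)*(-8 + 48)/48)*(-18 - 1*(-4)**2 - 11*(-4)) = ((1/2)*(1/48)*40)*(-18 - 1*16 + 44) = 5*(-18 - 16 + 44)/12 = (5/12)*10 = 25/6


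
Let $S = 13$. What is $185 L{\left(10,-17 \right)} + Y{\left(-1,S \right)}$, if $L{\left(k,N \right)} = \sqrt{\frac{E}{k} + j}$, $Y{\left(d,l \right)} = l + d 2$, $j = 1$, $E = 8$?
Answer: $11 + 111 \sqrt{5} \approx 259.2$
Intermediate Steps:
$Y{\left(d,l \right)} = l + 2 d$
$L{\left(k,N \right)} = \sqrt{1 + \frac{8}{k}}$ ($L{\left(k,N \right)} = \sqrt{\frac{8}{k} + 1} = \sqrt{1 + \frac{8}{k}}$)
$185 L{\left(10,-17 \right)} + Y{\left(-1,S \right)} = 185 \sqrt{\frac{8 + 10}{10}} + \left(13 + 2 \left(-1\right)\right) = 185 \sqrt{\frac{1}{10} \cdot 18} + \left(13 - 2\right) = 185 \sqrt{\frac{9}{5}} + 11 = 185 \frac{3 \sqrt{5}}{5} + 11 = 111 \sqrt{5} + 11 = 11 + 111 \sqrt{5}$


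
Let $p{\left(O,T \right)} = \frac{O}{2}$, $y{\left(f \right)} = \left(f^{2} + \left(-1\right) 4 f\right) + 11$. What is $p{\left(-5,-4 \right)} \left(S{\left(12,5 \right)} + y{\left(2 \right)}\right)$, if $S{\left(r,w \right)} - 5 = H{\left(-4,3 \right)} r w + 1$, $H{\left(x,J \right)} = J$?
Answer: $- \frac{965}{2} \approx -482.5$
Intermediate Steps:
$S{\left(r,w \right)} = 6 + 3 r w$ ($S{\left(r,w \right)} = 5 + \left(3 r w + 1\right) = 5 + \left(1 + 3 r w\right) = 6 + 3 r w$)
$y{\left(f \right)} = 11 + f^{2} - 4 f$ ($y{\left(f \right)} = \left(f^{2} - 4 f\right) + 11 = 11 + f^{2} - 4 f$)
$p{\left(O,T \right)} = \frac{O}{2}$ ($p{\left(O,T \right)} = O \frac{1}{2} = \frac{O}{2}$)
$p{\left(-5,-4 \right)} \left(S{\left(12,5 \right)} + y{\left(2 \right)}\right) = \frac{1}{2} \left(-5\right) \left(\left(6 + 3 \cdot 12 \cdot 5\right) + \left(11 + 2^{2} - 8\right)\right) = - \frac{5 \left(\left(6 + 180\right) + \left(11 + 4 - 8\right)\right)}{2} = - \frac{5 \left(186 + 7\right)}{2} = \left(- \frac{5}{2}\right) 193 = - \frac{965}{2}$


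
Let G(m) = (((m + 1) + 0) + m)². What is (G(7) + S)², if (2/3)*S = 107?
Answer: 594441/4 ≈ 1.4861e+5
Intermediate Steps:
G(m) = (1 + 2*m)² (G(m) = (((1 + m) + 0) + m)² = ((1 + m) + m)² = (1 + 2*m)²)
S = 321/2 (S = (3/2)*107 = 321/2 ≈ 160.50)
(G(7) + S)² = ((1 + 2*7)² + 321/2)² = ((1 + 14)² + 321/2)² = (15² + 321/2)² = (225 + 321/2)² = (771/2)² = 594441/4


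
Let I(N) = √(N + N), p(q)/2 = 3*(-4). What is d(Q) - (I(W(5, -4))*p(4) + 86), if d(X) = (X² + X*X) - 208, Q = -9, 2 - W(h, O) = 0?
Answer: -84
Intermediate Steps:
W(h, O) = 2 (W(h, O) = 2 - 1*0 = 2 + 0 = 2)
p(q) = -24 (p(q) = 2*(3*(-4)) = 2*(-12) = -24)
I(N) = √2*√N (I(N) = √(2*N) = √2*√N)
d(X) = -208 + 2*X² (d(X) = (X² + X²) - 208 = 2*X² - 208 = -208 + 2*X²)
d(Q) - (I(W(5, -4))*p(4) + 86) = (-208 + 2*(-9)²) - ((√2*√2)*(-24) + 86) = (-208 + 2*81) - (2*(-24) + 86) = (-208 + 162) - (-48 + 86) = -46 - 1*38 = -46 - 38 = -84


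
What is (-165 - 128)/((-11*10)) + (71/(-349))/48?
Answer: 2450263/921360 ≈ 2.6594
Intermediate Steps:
(-165 - 128)/((-11*10)) + (71/(-349))/48 = -293/(-110) + (71*(-1/349))*(1/48) = -293*(-1/110) - 71/349*1/48 = 293/110 - 71/16752 = 2450263/921360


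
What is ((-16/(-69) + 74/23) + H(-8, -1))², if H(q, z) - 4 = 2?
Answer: 425104/4761 ≈ 89.289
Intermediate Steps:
H(q, z) = 6 (H(q, z) = 4 + 2 = 6)
((-16/(-69) + 74/23) + H(-8, -1))² = ((-16/(-69) + 74/23) + 6)² = ((-16*(-1/69) + 74*(1/23)) + 6)² = ((16/69 + 74/23) + 6)² = (238/69 + 6)² = (652/69)² = 425104/4761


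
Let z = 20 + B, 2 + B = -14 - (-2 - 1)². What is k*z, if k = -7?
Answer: 35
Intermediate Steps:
B = -25 (B = -2 + (-14 - (-2 - 1)²) = -2 + (-14 - 1*(-3)²) = -2 + (-14 - 1*9) = -2 + (-14 - 9) = -2 - 23 = -25)
z = -5 (z = 20 - 25 = -5)
k*z = -7*(-5) = 35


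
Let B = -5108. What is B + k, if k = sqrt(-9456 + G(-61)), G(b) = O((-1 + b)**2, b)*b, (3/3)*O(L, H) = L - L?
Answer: -5108 + 4*I*sqrt(591) ≈ -5108.0 + 97.242*I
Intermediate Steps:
O(L, H) = 0 (O(L, H) = L - L = 0)
G(b) = 0 (G(b) = 0*b = 0)
k = 4*I*sqrt(591) (k = sqrt(-9456 + 0) = sqrt(-9456) = 4*I*sqrt(591) ≈ 97.242*I)
B + k = -5108 + 4*I*sqrt(591)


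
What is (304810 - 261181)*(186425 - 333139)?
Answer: -6400985106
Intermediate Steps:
(304810 - 261181)*(186425 - 333139) = 43629*(-146714) = -6400985106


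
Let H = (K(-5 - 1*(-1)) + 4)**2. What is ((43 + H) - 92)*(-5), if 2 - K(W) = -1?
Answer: 0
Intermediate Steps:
K(W) = 3 (K(W) = 2 - 1*(-1) = 2 + 1 = 3)
H = 49 (H = (3 + 4)**2 = 7**2 = 49)
((43 + H) - 92)*(-5) = ((43 + 49) - 92)*(-5) = (92 - 92)*(-5) = 0*(-5) = 0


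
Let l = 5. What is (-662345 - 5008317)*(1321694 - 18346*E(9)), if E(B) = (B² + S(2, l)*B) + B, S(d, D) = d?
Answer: 3740788284188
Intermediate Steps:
E(B) = B² + 3*B (E(B) = (B² + 2*B) + B = B² + 3*B)
(-662345 - 5008317)*(1321694 - 18346*E(9)) = (-662345 - 5008317)*(1321694 - 165114*(3 + 9)) = -5670662*(1321694 - 165114*12) = -5670662*(1321694 - 18346*108) = -5670662*(1321694 - 1981368) = -5670662*(-659674) = 3740788284188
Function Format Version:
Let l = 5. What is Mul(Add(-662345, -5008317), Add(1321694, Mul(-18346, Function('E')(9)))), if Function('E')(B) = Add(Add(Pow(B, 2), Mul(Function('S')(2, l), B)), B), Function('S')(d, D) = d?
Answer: 3740788284188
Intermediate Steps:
Function('E')(B) = Add(Pow(B, 2), Mul(3, B)) (Function('E')(B) = Add(Add(Pow(B, 2), Mul(2, B)), B) = Add(Pow(B, 2), Mul(3, B)))
Mul(Add(-662345, -5008317), Add(1321694, Mul(-18346, Function('E')(9)))) = Mul(Add(-662345, -5008317), Add(1321694, Mul(-18346, Mul(9, Add(3, 9))))) = Mul(-5670662, Add(1321694, Mul(-18346, Mul(9, 12)))) = Mul(-5670662, Add(1321694, Mul(-18346, 108))) = Mul(-5670662, Add(1321694, -1981368)) = Mul(-5670662, -659674) = 3740788284188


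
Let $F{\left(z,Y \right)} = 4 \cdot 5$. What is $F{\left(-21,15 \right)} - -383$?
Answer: $403$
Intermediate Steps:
$F{\left(z,Y \right)} = 20$
$F{\left(-21,15 \right)} - -383 = 20 - -383 = 20 + 383 = 403$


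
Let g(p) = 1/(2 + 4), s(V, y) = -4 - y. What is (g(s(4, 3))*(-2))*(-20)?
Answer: 20/3 ≈ 6.6667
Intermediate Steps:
g(p) = ⅙ (g(p) = 1/6 = ⅙)
(g(s(4, 3))*(-2))*(-20) = ((⅙)*(-2))*(-20) = -⅓*(-20) = 20/3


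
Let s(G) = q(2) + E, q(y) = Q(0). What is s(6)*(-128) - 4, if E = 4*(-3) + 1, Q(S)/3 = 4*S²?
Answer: 1404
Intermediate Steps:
Q(S) = 12*S² (Q(S) = 3*(4*S²) = 12*S²)
q(y) = 0 (q(y) = 12*0² = 12*0 = 0)
E = -11 (E = -12 + 1 = -11)
s(G) = -11 (s(G) = 0 - 11 = -11)
s(6)*(-128) - 4 = -11*(-128) - 4 = 1408 - 4 = 1404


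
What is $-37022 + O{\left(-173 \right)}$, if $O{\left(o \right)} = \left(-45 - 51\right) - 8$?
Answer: $-37126$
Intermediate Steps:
$O{\left(o \right)} = -104$ ($O{\left(o \right)} = -96 - 8 = -104$)
$-37022 + O{\left(-173 \right)} = -37022 - 104 = -37126$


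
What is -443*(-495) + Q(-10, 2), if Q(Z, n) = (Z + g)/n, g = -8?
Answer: 219276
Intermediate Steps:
Q(Z, n) = (-8 + Z)/n (Q(Z, n) = (Z - 8)/n = (-8 + Z)/n)
-443*(-495) + Q(-10, 2) = -443*(-495) + (-8 - 10)/2 = 219285 + (1/2)*(-18) = 219285 - 9 = 219276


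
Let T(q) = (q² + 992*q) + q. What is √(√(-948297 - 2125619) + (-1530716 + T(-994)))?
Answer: √(-1529722 + 2*I*√768479) ≈ 0.709 + 1236.8*I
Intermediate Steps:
T(q) = q² + 993*q
√(√(-948297 - 2125619) + (-1530716 + T(-994))) = √(√(-948297 - 2125619) + (-1530716 - 994*(993 - 994))) = √(√(-3073916) + (-1530716 - 994*(-1))) = √(2*I*√768479 + (-1530716 + 994)) = √(2*I*√768479 - 1529722) = √(-1529722 + 2*I*√768479)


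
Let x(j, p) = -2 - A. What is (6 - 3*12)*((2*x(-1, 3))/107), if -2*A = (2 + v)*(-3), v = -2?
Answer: 120/107 ≈ 1.1215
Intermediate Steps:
A = 0 (A = -(2 - 2)*(-3)/2 = -0*(-3) = -½*0 = 0)
x(j, p) = -2 (x(j, p) = -2 - 1*0 = -2 + 0 = -2)
(6 - 3*12)*((2*x(-1, 3))/107) = (6 - 3*12)*((2*(-2))/107) = (6 - 36)*(-4*1/107) = -30*(-4/107) = 120/107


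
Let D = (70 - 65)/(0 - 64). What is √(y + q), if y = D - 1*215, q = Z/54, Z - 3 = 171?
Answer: I*√122029/24 ≈ 14.555*I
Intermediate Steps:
Z = 174 (Z = 3 + 171 = 174)
D = -5/64 (D = 5/(-64) = 5*(-1/64) = -5/64 ≈ -0.078125)
q = 29/9 (q = 174/54 = 174*(1/54) = 29/9 ≈ 3.2222)
y = -13765/64 (y = -5/64 - 1*215 = -5/64 - 215 = -13765/64 ≈ -215.08)
√(y + q) = √(-13765/64 + 29/9) = √(-122029/576) = I*√122029/24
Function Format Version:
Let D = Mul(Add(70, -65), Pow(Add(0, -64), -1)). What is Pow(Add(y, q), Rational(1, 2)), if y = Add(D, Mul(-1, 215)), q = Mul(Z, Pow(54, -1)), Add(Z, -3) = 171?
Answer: Mul(Rational(1, 24), I, Pow(122029, Rational(1, 2))) ≈ Mul(14.555, I)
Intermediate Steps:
Z = 174 (Z = Add(3, 171) = 174)
D = Rational(-5, 64) (D = Mul(5, Pow(-64, -1)) = Mul(5, Rational(-1, 64)) = Rational(-5, 64) ≈ -0.078125)
q = Rational(29, 9) (q = Mul(174, Pow(54, -1)) = Mul(174, Rational(1, 54)) = Rational(29, 9) ≈ 3.2222)
y = Rational(-13765, 64) (y = Add(Rational(-5, 64), Mul(-1, 215)) = Add(Rational(-5, 64), -215) = Rational(-13765, 64) ≈ -215.08)
Pow(Add(y, q), Rational(1, 2)) = Pow(Add(Rational(-13765, 64), Rational(29, 9)), Rational(1, 2)) = Pow(Rational(-122029, 576), Rational(1, 2)) = Mul(Rational(1, 24), I, Pow(122029, Rational(1, 2)))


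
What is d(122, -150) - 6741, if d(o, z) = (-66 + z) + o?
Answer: -6835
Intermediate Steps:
d(o, z) = -66 + o + z
d(122, -150) - 6741 = (-66 + 122 - 150) - 6741 = -94 - 6741 = -6835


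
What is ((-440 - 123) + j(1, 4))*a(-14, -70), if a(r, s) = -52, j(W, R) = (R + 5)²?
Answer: 25064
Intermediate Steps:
j(W, R) = (5 + R)²
((-440 - 123) + j(1, 4))*a(-14, -70) = ((-440 - 123) + (5 + 4)²)*(-52) = (-563 + 9²)*(-52) = (-563 + 81)*(-52) = -482*(-52) = 25064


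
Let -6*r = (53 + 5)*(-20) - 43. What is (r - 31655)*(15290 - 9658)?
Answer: -177151744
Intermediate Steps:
r = 401/2 (r = -((53 + 5)*(-20) - 43)/6 = -(58*(-20) - 43)/6 = -(-1160 - 43)/6 = -⅙*(-1203) = 401/2 ≈ 200.50)
(r - 31655)*(15290 - 9658) = (401/2 - 31655)*(15290 - 9658) = -62909/2*5632 = -177151744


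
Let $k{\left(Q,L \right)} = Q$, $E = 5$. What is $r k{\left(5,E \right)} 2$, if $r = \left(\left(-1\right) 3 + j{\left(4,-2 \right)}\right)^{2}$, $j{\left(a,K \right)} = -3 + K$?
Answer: $640$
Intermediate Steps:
$r = 64$ ($r = \left(\left(-1\right) 3 - 5\right)^{2} = \left(-3 - 5\right)^{2} = \left(-8\right)^{2} = 64$)
$r k{\left(5,E \right)} 2 = 64 \cdot 5 \cdot 2 = 320 \cdot 2 = 640$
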